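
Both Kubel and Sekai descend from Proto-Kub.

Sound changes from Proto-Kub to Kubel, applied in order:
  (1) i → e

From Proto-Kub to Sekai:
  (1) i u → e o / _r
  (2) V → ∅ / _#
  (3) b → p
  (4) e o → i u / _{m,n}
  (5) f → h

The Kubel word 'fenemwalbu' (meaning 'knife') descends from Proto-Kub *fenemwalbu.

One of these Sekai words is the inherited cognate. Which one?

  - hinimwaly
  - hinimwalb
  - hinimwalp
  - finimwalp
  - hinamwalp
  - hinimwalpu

hinimwalp

Sekai: start from *fenemwalbu.
  rule 1: no change — fenemwalbu
  rule 2 (apocope): fenemwalbu → fenemwalb
  rule 3 (unconditioned shift): fenemwalb → fenemwalp
  rule 4 (pre-nasal raising): fenemwalp → finimwalp
  rule 5 (unconditioned shift): finimwalp → hinimwalp
  ⇒ Sekai hinimwalp
Among the options, 'hinimwalp' alone shows every Sekai change applied in order.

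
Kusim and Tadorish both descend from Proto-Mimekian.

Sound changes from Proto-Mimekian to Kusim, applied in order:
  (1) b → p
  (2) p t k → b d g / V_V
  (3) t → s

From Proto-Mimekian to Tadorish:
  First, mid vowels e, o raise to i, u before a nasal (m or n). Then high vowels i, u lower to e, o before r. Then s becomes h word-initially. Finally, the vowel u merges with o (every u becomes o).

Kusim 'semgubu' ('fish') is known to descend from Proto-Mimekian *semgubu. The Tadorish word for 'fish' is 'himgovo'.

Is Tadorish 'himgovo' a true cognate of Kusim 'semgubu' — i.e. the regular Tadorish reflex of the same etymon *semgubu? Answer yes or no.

no

Derive the expected Tadorish reflex of *semgubu:
Tadorish: *semgubu
  semgubu → simgubu   [pre-nasal raising]
  simgubu (rule 2 does not apply)
  simgubu → himgubu   [debuccalisation]
  himgubu → himgobo   [vowel merger]
  giving Tadorish himgobo.
The regular Tadorish reflex would be 'himgobo', but the attested form is 'himgovo'. The correspondence is irregular, so they are not cognates (the Tadorish form has a different source).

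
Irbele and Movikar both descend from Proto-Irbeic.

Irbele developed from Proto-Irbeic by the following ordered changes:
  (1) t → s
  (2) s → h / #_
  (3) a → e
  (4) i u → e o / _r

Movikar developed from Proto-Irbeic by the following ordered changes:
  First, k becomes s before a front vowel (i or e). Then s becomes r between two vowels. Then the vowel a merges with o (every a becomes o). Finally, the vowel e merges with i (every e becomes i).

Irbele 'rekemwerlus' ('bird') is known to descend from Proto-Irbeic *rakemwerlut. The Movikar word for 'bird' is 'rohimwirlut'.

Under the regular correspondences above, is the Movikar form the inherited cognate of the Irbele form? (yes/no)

Derive the expected Movikar reflex of *rakemwerlut:
Movikar: *rakemwerlut
  rakemwerlut → rasemwerlut   [palatalisation]
  rasemwerlut → raremwerlut   [rhotacism]
  raremwerlut → roremwerlut   [vowel merger]
  roremwerlut → rorimwirlut   [vowel merger]
  giving Movikar rorimwirlut.
The regular Movikar reflex would be 'rorimwirlut', but the attested form is 'rohimwirlut'. The correspondence is irregular, so they are not cognates (the Movikar form has a different source).

no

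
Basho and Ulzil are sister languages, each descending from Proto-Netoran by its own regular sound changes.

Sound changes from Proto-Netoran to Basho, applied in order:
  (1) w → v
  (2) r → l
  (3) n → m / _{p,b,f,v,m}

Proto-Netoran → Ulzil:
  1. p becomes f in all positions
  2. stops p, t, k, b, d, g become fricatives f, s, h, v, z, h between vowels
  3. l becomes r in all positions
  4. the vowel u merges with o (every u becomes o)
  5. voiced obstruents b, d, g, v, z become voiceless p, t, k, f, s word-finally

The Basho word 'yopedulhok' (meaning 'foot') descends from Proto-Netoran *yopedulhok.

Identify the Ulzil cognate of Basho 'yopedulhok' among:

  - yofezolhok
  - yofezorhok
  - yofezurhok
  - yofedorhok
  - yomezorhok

yofezorhok

Ulzil: *yopedulhok
  yopedulhok → yofedulhok   [unconditioned shift]
  yofedulhok → yofezulhok   [intervocalic lenition]
  yofezulhok → yofezurhok   [unconditioned shift]
  yofezurhok → yofezorhok   [vowel merger]
  yofezorhok (rule 5 does not apply)
  giving Ulzil yofezorhok.
Among the options, 'yofezorhok' alone shows every Ulzil change applied in order.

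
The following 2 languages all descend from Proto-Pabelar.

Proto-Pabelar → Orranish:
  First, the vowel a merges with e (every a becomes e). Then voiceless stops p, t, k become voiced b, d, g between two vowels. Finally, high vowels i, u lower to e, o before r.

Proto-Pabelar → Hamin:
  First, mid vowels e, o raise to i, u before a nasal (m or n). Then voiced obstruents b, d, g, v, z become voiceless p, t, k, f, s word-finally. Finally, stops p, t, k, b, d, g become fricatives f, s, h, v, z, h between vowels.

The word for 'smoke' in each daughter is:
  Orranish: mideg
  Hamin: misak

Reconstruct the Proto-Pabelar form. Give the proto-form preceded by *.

*mitag

Position 4: Orranish has e, Hamin has a. Hamin preserves a here (none of its changes turn any other segment into a), so the proto-segment is *a.
Position 3: Orranish has d, Hamin has s. Taking the neighbouring segments as reconstructed: Orranish d could go back to *t or *d; Hamin s could go back to *t or *s — the one source consistent with every daughter is *t.
Continuing position by position gives *mitag; check it forward:
Orranish: *mitag
  mitag → miteg   [vowel merger]
  miteg → mideg   [intervocalic voicing]
  mideg (rule 3 does not apply)
  giving Orranish mideg.
Hamin: *mitag
  mitag (rule 1 does not apply)
  mitag → mitak   [final devoicing]
  mitak → misak   [intervocalic lenition]
  giving Hamin misak.
No other proto-form is consistent with every reflex, so the reconstruction is *mitag.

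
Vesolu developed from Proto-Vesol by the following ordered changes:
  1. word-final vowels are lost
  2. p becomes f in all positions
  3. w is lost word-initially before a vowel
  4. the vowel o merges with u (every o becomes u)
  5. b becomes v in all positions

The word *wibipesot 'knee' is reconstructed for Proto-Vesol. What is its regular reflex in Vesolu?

ivifesut

Vesolu: start from *wibipesot.
  rule 1: no change — wibipesot
  rule 2 (unconditioned shift): wibipesot → wibifesot
  rule 3 (glide loss): wibifesot → ibifesot
  rule 4 (vowel merger): ibifesot → ibifesut
  rule 5 (unconditioned shift): ibifesut → ivifesut
  ⇒ Vesolu ivifesut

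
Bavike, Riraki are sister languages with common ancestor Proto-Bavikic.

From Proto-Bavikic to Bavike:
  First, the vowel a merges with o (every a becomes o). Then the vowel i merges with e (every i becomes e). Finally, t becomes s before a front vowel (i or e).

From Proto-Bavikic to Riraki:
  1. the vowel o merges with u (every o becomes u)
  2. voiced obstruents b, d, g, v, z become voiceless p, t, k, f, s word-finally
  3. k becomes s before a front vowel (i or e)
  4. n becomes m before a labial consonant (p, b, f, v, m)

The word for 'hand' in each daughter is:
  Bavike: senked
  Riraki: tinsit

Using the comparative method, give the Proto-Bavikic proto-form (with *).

Position 1: Bavike has s, Riraki has t. Taking the neighbouring segments as reconstructed: Bavike s could go back to *t or *s; Riraki t can only go back to *t — the one source consistent with every daughter is *t.
Position 2: Bavike has e, Riraki has i. Riraki preserves i here (none of its changes turn any other segment into i), so the proto-segment is *i.
Position 4: Bavike has k, Riraki has s. Bavike preserves k here (none of its changes turn any other segment into k), so the proto-segment is *k.
Verify the candidate proto-form against each daughter:
Bavike: start from *tinkid.
  rule 1: no change — tinkid
  rule 2 (vowel merger): tinkid → tenked
  rule 3 (palatalisation): tenked → senked
  ⇒ Bavike senked
Riraki: *tinkid
  tinkid (rule 1 does not apply)
  tinkid → tinkit   [final devoicing]
  tinkit → tinsit   [palatalisation]
  tinsit (rule 4 does not apply)
  giving Riraki tinsit.
Only *tinkid yields all of Bavike senked, Riraki tinsit.

*tinkid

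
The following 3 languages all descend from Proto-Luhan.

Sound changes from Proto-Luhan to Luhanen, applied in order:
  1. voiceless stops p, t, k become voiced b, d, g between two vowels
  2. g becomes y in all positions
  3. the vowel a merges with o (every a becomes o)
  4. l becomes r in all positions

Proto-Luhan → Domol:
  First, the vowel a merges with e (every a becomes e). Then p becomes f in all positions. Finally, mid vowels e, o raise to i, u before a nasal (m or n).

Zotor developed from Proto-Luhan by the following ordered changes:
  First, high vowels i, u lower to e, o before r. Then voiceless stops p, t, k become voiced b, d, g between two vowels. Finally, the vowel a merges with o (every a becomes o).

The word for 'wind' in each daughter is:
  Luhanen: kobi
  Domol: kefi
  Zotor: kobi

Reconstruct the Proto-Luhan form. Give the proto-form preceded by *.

*kapi

Position 3: Luhanen has b, Domol has f, Zotor has b. Taking the neighbouring segments as reconstructed: Luhanen b could go back to *p or *b; Domol f could go back to *p or *f; Zotor b could go back to *p or *b — the one source consistent with every daughter is *p.
Position 2: Luhanen has o, Domol has e, Zotor has o. Taking the neighbouring segments as reconstructed: Luhanen o could go back to *a or *o; Domol e could go back to *a or *e; Zotor o could go back to *a or *o — the one source consistent with every daughter is *a.
Continuing position by position gives *kapi; check it forward:
Luhanen: *kapi > kabi > kobi  (by intervocalic voicing, vowel merger)
Domol: *kapi
  kapi → kepi   [vowel merger]
  kepi → kefi   [unconditioned shift]
  kefi (rule 3 does not apply)
  giving Domol kefi.
Zotor: *kapi
  kapi (rule 1 does not apply)
  kapi → kabi   [intervocalic voicing]
  kabi → kobi   [vowel merger]
  giving Zotor kobi.
*kapi is the unique common source.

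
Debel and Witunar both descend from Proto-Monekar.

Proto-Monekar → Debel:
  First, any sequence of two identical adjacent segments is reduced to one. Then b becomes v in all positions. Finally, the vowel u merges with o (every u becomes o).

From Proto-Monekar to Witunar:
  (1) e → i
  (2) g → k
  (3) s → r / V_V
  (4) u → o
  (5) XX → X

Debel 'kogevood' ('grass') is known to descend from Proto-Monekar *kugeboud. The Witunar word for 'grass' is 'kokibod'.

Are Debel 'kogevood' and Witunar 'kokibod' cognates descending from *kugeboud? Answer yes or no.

Derive the expected Witunar reflex of *kugeboud:
Witunar: start from *kugeboud.
  rule 1 (vowel merger): kugeboud → kugiboud
  rule 2 (unconditioned shift): kugiboud → kukiboud
  rule 3: no change — kukiboud
  rule 4 (vowel merger): kukiboud → kokibood
  rule 5 (degemination): kokibood → kokibod
  ⇒ Witunar kokibod
Witunar 'kokibod' matches the regular reflex exactly, so the pair is cognate.

yes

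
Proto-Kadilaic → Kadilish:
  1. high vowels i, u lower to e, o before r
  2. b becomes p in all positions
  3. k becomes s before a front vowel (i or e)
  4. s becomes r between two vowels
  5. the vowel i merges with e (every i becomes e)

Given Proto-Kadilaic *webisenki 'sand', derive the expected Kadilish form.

weperense

Kadilish: *webisenki
  webisenki (rule 1 does not apply)
  webisenki → wepisenki   [unconditioned shift]
  wepisenki → wepisensi   [palatalisation]
  wepisensi → wepirensi   [rhotacism]
  wepirensi → weperense   [vowel merger]
  giving Kadilish weperense.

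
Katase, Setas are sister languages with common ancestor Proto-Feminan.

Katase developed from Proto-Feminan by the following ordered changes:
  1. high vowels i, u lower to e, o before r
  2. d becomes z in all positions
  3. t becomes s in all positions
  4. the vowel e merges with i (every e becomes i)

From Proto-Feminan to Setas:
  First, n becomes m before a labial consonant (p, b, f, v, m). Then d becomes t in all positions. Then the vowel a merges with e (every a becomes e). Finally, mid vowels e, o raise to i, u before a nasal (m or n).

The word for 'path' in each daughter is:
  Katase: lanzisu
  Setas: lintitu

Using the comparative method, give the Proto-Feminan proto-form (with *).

*landitu

Position 4: Katase has z, Setas has t. Taking the neighbouring segments as reconstructed: Katase z could go back to *d or *z; Setas t could go back to *t or *d — the one source consistent with every daughter is *d.
Position 6: Katase has s, Setas has t. Taking the neighbouring segments as reconstructed: Katase s could go back to *t or *s; Setas t could go back to *t or *d — the one source consistent with every daughter is *t.
Continuing position by position gives *landitu; check it forward:
Katase: *landitu > lanzitu > lanzisu  (by unconditioned shift, unconditioned shift)
Setas: *landitu > lantitu > lentitu > lintitu  (by unconditioned shift, vowel merger, pre-nasal raising)
No other proto-form is consistent with every reflex, so the reconstruction is *landitu.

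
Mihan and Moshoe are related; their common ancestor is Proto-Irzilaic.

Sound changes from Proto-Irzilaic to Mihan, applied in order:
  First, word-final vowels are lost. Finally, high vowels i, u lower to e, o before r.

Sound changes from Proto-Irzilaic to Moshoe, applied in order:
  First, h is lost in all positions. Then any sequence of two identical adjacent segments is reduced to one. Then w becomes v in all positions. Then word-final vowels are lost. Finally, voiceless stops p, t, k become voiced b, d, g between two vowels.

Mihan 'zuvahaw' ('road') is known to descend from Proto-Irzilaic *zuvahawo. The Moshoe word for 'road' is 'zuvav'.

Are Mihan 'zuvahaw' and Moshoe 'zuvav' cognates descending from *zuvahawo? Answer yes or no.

yes

Derive the expected Moshoe reflex of *zuvahawo:
Moshoe: start from *zuvahawo.
  rule 1 (h-loss): zuvahawo → zuvaawo
  rule 2 (degemination): zuvaawo → zuvawo
  rule 3 (unconditioned shift): zuvawo → zuvavo
  rule 4 (apocope): zuvavo → zuvav
  rule 5: no change — zuvav
  ⇒ Moshoe zuvav
Moshoe 'zuvav' matches the regular reflex exactly, so the pair is cognate.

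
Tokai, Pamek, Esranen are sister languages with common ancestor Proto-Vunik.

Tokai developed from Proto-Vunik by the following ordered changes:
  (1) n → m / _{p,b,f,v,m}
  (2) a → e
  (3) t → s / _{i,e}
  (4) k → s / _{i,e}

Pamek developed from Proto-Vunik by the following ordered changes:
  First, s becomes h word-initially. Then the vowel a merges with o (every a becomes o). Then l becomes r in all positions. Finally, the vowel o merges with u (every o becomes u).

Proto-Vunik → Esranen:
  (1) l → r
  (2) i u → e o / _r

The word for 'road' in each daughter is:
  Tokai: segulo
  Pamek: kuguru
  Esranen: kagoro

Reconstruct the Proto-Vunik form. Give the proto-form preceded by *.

Position 5: Tokai has l, Pamek has r, Esranen has r. Tokai preserves l here (none of its changes turn any other segment into l), so the proto-segment is *l.
Position 1: Tokai has s, Pamek has k, Esranen has k. Pamek preserves k here (none of its changes turn any other segment into k), so the proto-segment is *k.
Position 4: Tokai has u, Pamek has u, Esranen has o. Tokai preserves u here (none of its changes turn any other segment into u), so the proto-segment is *u.
Verify the candidate proto-form against each daughter:
Tokai: start from *kagulo.
  rule 1: no change — kagulo
  rule 2 (vowel merger): kagulo → kegulo
  rule 3: no change — kegulo
  rule 4 (palatalisation): kegulo → segulo
  ⇒ Tokai segulo
Pamek: start from *kagulo.
  rule 1: no change — kagulo
  rule 2 (vowel merger): kagulo → kogulo
  rule 3 (unconditioned shift): kogulo → koguro
  rule 4 (vowel merger): koguro → kuguru
  ⇒ Pamek kuguru
Esranen: start from *kagulo.
  rule 1 (unconditioned shift): kagulo → kaguro
  rule 2 (pre-rhotic lowering): kaguro → kagoro
  ⇒ Esranen kagoro
No other proto-form is consistent with every reflex, so the reconstruction is *kagulo.

*kagulo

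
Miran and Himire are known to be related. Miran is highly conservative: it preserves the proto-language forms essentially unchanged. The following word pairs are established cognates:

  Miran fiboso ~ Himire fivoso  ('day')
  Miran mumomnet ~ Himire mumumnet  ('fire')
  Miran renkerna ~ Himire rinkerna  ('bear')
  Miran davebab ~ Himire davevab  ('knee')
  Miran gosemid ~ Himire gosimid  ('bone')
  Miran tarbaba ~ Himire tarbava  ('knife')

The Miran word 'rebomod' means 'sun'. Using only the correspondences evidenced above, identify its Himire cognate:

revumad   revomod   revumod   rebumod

revumod

fiboso ~ fivoso — Miran b corresponds to Himire v between vowels (before a back vowel).
mumomnet ~ mumumnet — Miran o corresponds to Himire u after a consonant, before a nasal.
Applying these to Miran 'rebomod':
  rebomod → revomod   (b→v between vowels (before a back vowel))
  revomod → revumod   (o→u after a consonant, before a nasal)
So the Himire cognate is 'revumod'.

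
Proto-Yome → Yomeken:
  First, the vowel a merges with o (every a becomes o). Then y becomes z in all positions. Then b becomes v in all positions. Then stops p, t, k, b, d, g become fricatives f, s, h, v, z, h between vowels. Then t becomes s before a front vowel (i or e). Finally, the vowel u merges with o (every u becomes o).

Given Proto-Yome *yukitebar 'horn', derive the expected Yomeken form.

Yomeken: *yukitebar
  yukitebar → yukitebor   [vowel merger]
  yukitebor → zukitebor   [unconditioned shift]
  zukitebor → zukitevor   [unconditioned shift]
  zukitevor → zuhisevor   [intervocalic lenition]
  zuhisevor (rule 5 does not apply)
  zuhisevor → zohisevor   [vowel merger]
  giving Yomeken zohisevor.

zohisevor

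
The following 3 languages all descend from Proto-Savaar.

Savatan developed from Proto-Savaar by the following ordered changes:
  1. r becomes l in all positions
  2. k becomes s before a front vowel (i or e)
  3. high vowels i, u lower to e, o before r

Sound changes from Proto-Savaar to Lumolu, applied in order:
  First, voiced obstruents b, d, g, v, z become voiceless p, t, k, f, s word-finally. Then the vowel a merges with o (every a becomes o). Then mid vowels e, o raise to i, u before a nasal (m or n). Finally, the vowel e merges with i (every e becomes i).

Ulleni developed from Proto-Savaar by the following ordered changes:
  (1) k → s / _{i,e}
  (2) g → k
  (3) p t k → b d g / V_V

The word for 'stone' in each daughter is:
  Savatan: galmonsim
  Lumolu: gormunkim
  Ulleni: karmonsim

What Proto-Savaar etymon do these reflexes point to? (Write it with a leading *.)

*garmonkim

Position 1: Savatan has g, Lumolu has g, Ulleni has k. Savatan preserves g here (none of its changes turn any other segment into g), so the proto-segment is *g.
Position 2: Savatan has a, Lumolu has o, Ulleni has a. Savatan preserves a here (none of its changes turn any other segment into a), so the proto-segment is *a.
Position 5: Savatan has o, Lumolu has u, Ulleni has o. Ulleni preserves o here (none of its changes turn any other segment into o), so the proto-segment is *o.
This points to *garmonkim. Verify forward in each daughter:
Savatan: *garmonkim > galmonkim > galmonsim  (by unconditioned shift, palatalisation)
Lumolu: *garmonkim
  garmonkim (rule 1 does not apply)
  garmonkim → gormonkim   [vowel merger]
  gormonkim → gormunkim   [pre-nasal raising]
  gormunkim (rule 4 does not apply)
  giving Lumolu gormunkim.
Ulleni: start from *garmonkim.
  rule 1 (palatalisation): garmonkim → garmonsim
  rule 2 (unconditioned shift): garmonsim → karmonsim
  rule 3: no change — karmonsim
  ⇒ Ulleni karmonsim
No other proto-form is consistent with every reflex, so the reconstruction is *garmonkim.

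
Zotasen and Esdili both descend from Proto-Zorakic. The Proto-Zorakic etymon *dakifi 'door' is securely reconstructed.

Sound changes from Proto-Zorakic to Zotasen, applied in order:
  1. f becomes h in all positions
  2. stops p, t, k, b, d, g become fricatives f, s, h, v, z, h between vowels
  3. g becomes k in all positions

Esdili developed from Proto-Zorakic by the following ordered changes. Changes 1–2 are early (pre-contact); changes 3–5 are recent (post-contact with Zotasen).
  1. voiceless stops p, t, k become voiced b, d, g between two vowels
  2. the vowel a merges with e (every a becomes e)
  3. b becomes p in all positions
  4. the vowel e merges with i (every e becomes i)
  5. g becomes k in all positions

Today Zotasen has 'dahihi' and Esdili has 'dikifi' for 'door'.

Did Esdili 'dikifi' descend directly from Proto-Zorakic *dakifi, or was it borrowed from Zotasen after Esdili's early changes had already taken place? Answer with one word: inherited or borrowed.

If inherited, *dakifi would pass through all of Esdili's changes:
Esdili: *dakifi
  dakifi → dagifi   [intervocalic voicing]
  dagifi → degifi   [vowel merger]
  degifi (rule 3 does not apply)
  degifi → digifi   [vowel merger]
  digifi → dikifi   [unconditioned shift]
  giving Esdili dikifi.
If borrowed from Zotasen 'dahihi' after the early changes, it would undergo only the recent ones:
  rule 3 (unconditioned shift): no change (dahihi)
  rule 4 (vowel merger): no change (dahihi)
  rule 5 (unconditioned shift): no change (dahihi)
  ⇒ as a loan: dahihi
Esdili 'dikifi' matches the inherited outcome exactly, so it is an inherited cognate, not a loan.

inherited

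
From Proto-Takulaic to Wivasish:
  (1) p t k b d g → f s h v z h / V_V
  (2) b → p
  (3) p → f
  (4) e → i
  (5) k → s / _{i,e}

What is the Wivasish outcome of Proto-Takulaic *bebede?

fivizi

Wivasish: *bebede > beveze > peveze > feveze > fivizi  (by intervocalic lenition, unconditioned shift, unconditioned shift, vowel merger)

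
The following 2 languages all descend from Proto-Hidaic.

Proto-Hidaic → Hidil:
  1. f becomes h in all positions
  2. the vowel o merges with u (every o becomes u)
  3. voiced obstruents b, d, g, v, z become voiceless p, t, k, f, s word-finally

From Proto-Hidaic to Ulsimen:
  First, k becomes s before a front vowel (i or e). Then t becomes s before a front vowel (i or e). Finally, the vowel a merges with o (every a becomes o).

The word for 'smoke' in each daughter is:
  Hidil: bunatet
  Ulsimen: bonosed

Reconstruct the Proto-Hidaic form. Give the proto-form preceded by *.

Position 4: Hidil has a, Ulsimen has o. Hidil preserves a here (none of its changes turn any other segment into a), so the proto-segment is *a.
Position 2: Hidil has u, Ulsimen has o. Taking the neighbouring segments as reconstructed: Hidil u could go back to *o or *u; Ulsimen o could go back to *a or *o — the one source consistent with every daughter is *o.
Position 7: Hidil has t, Ulsimen has d. Ulsimen preserves d here (none of its changes turn any other segment into d), so the proto-segment is *d.
Verify the candidate proto-form against each daughter:
Hidil: *bonated
  bonated (rule 1 does not apply)
  bonated → bunated   [vowel merger]
  bunated → bunatet   [final devoicing]
  giving Hidil bunatet.
Ulsimen: *bonated
  bonated (rule 1 does not apply)
  bonated → bonased   [palatalisation]
  bonased → bonosed   [vowel merger]
  giving Ulsimen bonosed.
No other proto-form is consistent with every reflex, so the reconstruction is *bonated.

*bonated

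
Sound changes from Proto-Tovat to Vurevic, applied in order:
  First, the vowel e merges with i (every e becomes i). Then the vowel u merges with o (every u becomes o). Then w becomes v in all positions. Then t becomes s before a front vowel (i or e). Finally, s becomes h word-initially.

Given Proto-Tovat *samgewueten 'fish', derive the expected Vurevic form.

hamgivoisin

Vurevic: start from *samgewueten.
  rule 1 (vowel merger): samgewueten → samgiwuitin
  rule 2 (vowel merger): samgiwuitin → samgiwoitin
  rule 3 (unconditioned shift): samgiwoitin → samgivoitin
  rule 4 (palatalisation): samgivoitin → samgivoisin
  rule 5 (debuccalisation): samgivoisin → hamgivoisin
  ⇒ Vurevic hamgivoisin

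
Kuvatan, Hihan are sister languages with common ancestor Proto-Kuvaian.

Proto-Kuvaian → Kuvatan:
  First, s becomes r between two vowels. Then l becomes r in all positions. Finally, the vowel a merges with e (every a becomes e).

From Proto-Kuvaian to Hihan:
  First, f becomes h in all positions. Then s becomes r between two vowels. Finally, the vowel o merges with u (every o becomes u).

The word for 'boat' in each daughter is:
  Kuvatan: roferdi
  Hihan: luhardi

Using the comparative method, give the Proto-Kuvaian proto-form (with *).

Position 4: Kuvatan has e, Hihan has a. Hihan preserves a here (none of its changes turn any other segment into a), so the proto-segment is *a.
Position 3: Kuvatan has f, Hihan has h. Kuvatan preserves f here (none of its changes turn any other segment into f), so the proto-segment is *f.
Position 2: Kuvatan has o, Hihan has u. Kuvatan preserves o here (none of its changes turn any other segment into o), so the proto-segment is *o.
Verify the candidate proto-form against each daughter:
Kuvatan: *lofardi
  lofardi (rule 1 does not apply)
  lofardi → rofardi   [unconditioned shift]
  rofardi → roferdi   [vowel merger]
  giving Kuvatan roferdi.
Hihan: *lofardi
  lofardi → lohardi   [unconditioned shift]
  lohardi (rule 2 does not apply)
  lohardi → luhardi   [vowel merger]
  giving Hihan luhardi.
Only *lofardi yields all of Kuvatan roferdi, Hihan luhardi.

*lofardi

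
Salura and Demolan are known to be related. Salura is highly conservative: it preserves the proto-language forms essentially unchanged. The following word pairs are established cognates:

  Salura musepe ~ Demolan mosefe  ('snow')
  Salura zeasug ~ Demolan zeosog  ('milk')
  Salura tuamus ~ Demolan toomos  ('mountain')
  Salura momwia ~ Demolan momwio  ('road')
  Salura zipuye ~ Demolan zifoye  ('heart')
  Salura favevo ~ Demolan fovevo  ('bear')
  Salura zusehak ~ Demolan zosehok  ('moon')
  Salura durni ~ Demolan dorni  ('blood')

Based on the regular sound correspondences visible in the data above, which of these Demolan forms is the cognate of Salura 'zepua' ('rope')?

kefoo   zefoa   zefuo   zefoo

zipuye ~ zifoye — Salura p corresponds to Demolan f between vowels (before a back vowel).
tuamus ~ toomos — Salura u corresponds to Demolan o after a consonant, before a back vowel.
momwia ~ momwio — Salura a corresponds to Demolan o word-finally.
Applying these to Salura 'zepua':
  zepua → zefua   (p→f between vowels (before a back vowel))
  zefua → zefoa   (u→o after a consonant, before a back vowel)
  zefoa → zefoo   (a→o word-finally)
So the Demolan cognate is 'zefoo'.

zefoo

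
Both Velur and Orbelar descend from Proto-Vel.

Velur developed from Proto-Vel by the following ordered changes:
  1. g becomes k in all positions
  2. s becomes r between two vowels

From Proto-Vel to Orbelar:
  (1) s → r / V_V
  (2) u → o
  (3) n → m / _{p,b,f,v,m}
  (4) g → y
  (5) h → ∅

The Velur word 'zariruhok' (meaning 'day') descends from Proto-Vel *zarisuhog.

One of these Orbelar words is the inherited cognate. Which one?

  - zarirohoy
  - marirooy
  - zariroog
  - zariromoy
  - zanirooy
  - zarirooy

zarirooy

Orbelar: *zarisuhog > zariruhog > zarirohog > zarirohoy > zarirooy  (by rhotacism, vowel merger, unconditioned shift, h-loss)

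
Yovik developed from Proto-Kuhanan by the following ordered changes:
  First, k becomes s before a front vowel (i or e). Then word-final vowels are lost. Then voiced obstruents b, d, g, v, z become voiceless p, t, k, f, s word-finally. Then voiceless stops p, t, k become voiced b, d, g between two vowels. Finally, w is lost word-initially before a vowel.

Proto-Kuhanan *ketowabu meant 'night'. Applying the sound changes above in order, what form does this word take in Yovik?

sedowap

Yovik: start from *ketowabu.
  rule 1 (palatalisation): ketowabu → setowabu
  rule 2 (apocope): setowabu → setowab
  rule 3 (final devoicing): setowab → setowap
  rule 4 (intervocalic voicing): setowap → sedowap
  rule 5: no change — sedowap
  ⇒ Yovik sedowap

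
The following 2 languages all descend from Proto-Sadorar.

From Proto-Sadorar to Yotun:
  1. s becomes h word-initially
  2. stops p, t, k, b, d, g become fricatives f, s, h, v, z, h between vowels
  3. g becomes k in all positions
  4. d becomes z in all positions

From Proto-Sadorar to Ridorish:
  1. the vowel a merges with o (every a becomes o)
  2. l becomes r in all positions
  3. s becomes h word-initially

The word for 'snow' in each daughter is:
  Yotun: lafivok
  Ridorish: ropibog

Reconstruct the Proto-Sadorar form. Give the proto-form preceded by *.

Position 7: Yotun has k, Ridorish has g. Ridorish preserves g here (none of its changes turn any other segment into g), so the proto-segment is *g.
Position 5: Yotun has v, Ridorish has b. Ridorish preserves b here (none of its changes turn any other segment into b), so the proto-segment is *b.
This points to *lapibog. Verify forward in each daughter:
Yotun: *lapibog
  lapibog (rule 1 does not apply)
  lapibog → lafivog   [intervocalic lenition]
  lafivog → lafivok   [unconditioned shift]
  lafivok (rule 4 does not apply)
  giving Yotun lafivok.
Ridorish: start from *lapibog.
  rule 1 (vowel merger): lapibog → lopibog
  rule 2 (unconditioned shift): lopibog → ropibog
  rule 3: no change — ropibog
  ⇒ Ridorish ropibog
*lapibog is the unique common source.

*lapibog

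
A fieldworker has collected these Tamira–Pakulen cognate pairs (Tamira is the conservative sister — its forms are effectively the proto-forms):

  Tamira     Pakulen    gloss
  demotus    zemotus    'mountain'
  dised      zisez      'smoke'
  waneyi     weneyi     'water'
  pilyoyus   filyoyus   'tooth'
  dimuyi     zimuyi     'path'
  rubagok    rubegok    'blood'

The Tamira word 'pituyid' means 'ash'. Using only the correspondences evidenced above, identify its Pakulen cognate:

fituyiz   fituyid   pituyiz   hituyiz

pilyoyus ~ filyoyus — Tamira p corresponds to Pakulen f word-initially before a front vowel.
dised ~ zisez — Tamira d corresponds to Pakulen z word-finally.
Applying these to Tamira 'pituyid':
  pituyid → fituyid   (p→f word-initially before a front vowel)
  fituyid → fituyiz   (d→z word-finally)
So the Pakulen cognate is 'fituyiz'.

fituyiz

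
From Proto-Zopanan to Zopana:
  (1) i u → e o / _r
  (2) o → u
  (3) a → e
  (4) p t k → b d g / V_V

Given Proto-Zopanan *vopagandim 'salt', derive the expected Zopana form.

Zopana: *vopagandim > vupagandim > vupegendim > vubegendim  (by vowel merger, vowel merger, intervocalic voicing)

vubegendim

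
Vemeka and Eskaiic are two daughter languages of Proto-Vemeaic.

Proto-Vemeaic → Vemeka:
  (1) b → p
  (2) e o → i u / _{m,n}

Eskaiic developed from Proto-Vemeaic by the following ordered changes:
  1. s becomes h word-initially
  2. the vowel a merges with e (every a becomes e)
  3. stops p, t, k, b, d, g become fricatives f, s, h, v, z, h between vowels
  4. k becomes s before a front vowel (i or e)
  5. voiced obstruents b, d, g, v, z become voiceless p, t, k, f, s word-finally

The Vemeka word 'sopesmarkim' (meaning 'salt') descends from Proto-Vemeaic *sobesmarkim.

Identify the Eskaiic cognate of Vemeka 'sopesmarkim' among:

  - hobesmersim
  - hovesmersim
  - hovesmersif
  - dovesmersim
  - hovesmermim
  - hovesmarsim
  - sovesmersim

hovesmersim

Eskaiic: *sobesmarkim
  sobesmarkim → hobesmarkim   [debuccalisation]
  hobesmarkim → hobesmerkim   [vowel merger]
  hobesmerkim → hovesmerkim   [intervocalic lenition]
  hovesmerkim → hovesmersim   [palatalisation]
  hovesmersim (rule 5 does not apply)
  giving Eskaiic hovesmersim.
Among the options, 'hovesmersim' alone shows every Eskaiic change applied in order.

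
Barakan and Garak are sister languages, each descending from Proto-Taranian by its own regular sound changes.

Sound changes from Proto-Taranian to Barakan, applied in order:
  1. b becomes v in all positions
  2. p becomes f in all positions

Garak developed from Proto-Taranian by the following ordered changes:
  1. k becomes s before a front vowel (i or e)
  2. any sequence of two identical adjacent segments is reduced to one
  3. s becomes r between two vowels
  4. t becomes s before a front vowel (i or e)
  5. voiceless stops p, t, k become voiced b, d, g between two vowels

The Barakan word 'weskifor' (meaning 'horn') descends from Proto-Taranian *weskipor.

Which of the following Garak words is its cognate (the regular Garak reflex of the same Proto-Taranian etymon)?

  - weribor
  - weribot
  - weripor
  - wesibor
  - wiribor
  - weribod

weribor

Garak: *weskipor
  weskipor → wessipor   [palatalisation]
  wessipor → wesipor   [degemination]
  wesipor → weripor   [rhotacism]
  weripor (rule 4 does not apply)
  weripor → weribor   [intervocalic voicing]
  giving Garak weribor.
Only 'weribor' matches the regular Garak development of *weskipor.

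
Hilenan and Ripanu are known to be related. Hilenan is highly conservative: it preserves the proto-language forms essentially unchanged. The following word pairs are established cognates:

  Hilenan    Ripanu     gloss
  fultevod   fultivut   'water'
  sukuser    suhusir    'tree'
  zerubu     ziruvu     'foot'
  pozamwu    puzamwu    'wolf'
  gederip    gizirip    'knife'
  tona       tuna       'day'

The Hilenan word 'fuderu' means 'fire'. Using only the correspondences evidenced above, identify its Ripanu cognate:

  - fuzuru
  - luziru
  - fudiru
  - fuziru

gederip ~ gizirip — Hilenan d corresponds to Ripanu z between vowels (before a front vowel).
sukuser ~ suhusir, zerubu ~ ziruvu — Hilenan e corresponds to Ripanu i after a consonant, before r.
Applying these to Hilenan 'fuderu':
  fuderu → fuzeru   (d→z between vowels (before a front vowel))
  fuzeru → fuziru   (e→i after a consonant, before r)
So the Ripanu cognate is 'fuziru'.

fuziru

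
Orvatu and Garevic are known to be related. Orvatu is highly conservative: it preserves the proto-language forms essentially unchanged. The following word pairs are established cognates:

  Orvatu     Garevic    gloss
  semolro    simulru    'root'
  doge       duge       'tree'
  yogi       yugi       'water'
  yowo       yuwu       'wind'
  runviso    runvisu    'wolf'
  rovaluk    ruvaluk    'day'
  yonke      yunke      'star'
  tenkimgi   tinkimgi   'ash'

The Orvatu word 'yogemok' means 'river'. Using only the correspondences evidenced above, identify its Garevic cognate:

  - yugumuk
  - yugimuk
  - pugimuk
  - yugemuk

semolro ~ simulru, doge ~ duge — Orvatu o corresponds to Garevic u after a consonant, before a consonant other than r, m, n, p, b, f, v.
semolro ~ simulru — Orvatu e corresponds to Garevic i after a consonant, before a nasal.
Applying these to Orvatu 'yogemok':
  yogemok → yugemok   (o→u after a consonant, before a consonant other than r, m, n, p, b, f, v)
  yugemok → yugimok   (e→i after a consonant, before a nasal)
  yugimok → yugimuk   (o→u after a consonant, before a consonant other than r, m, n, p, b, f, v)
So the Garevic cognate is 'yugimuk'.

yugimuk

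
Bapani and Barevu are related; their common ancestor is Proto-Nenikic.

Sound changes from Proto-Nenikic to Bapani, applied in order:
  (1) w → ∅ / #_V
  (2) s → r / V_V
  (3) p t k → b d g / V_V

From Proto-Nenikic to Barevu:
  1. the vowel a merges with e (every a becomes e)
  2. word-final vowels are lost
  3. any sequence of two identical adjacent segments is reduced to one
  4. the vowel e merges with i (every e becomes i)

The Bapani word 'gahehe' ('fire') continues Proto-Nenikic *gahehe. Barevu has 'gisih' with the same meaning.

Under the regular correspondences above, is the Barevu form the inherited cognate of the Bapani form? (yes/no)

Derive the expected Barevu reflex of *gahehe:
Barevu: start from *gahehe.
  rule 1 (vowel merger): gahehe → gehehe
  rule 2 (apocope): gehehe → geheh
  rule 3: no change — geheh
  rule 4 (vowel merger): geheh → gihih
  ⇒ Barevu gihih
The regular Barevu reflex would be 'gihih', but the attested form is 'gisih'. The correspondence is irregular, so they are not cognates (the Barevu form has a different source).

no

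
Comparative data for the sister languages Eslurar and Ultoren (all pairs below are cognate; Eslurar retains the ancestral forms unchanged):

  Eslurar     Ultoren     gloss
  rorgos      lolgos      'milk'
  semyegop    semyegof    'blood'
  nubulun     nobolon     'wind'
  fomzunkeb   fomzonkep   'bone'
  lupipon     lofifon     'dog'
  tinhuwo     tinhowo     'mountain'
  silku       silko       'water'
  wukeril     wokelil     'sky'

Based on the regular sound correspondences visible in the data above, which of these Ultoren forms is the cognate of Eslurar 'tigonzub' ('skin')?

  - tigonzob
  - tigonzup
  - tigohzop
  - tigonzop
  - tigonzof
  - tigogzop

tigonzop

nubulun ~ nobolon — Eslurar u corresponds to Ultoren o after a consonant, before a labial obstruent.
fomzunkeb ~ fomzonkep — Eslurar b corresponds to Ultoren p word-finally.
Applying these to Eslurar 'tigonzub':
  tigonzub → tigonzob   (u→o after a consonant, before a labial obstruent)
  tigonzob → tigonzop   (b→p word-finally)
So the Ultoren cognate is 'tigonzop'.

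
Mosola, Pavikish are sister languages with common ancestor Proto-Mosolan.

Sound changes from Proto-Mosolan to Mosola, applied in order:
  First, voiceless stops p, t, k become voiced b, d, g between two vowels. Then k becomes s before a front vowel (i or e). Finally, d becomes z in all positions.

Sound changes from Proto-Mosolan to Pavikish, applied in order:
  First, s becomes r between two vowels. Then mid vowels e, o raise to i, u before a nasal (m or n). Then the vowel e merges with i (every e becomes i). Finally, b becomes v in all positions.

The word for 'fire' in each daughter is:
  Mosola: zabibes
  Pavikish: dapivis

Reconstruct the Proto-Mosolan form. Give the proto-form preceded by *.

*dapibes

Position 6: Mosola has e, Pavikish has i. Mosola preserves e here (none of its changes turn any other segment into e), so the proto-segment is *e.
Position 3: Mosola has b, Pavikish has p. Pavikish preserves p here (none of its changes turn any other segment into p), so the proto-segment is *p.
Position 1: Mosola has z, Pavikish has d. Pavikish preserves d here (none of its changes turn any other segment into d), so the proto-segment is *d.
This points to *dapibes. Verify forward in each daughter:
Mosola: start from *dapibes.
  rule 1 (intervocalic voicing): dapibes → dabibes
  rule 2: no change — dabibes
  rule 3 (unconditioned shift): dabibes → zabibes
  ⇒ Mosola zabibes
Pavikish: *dapibes > dapibis > dapivis  (by vowel merger, unconditioned shift)
*dapibes is the unique common source.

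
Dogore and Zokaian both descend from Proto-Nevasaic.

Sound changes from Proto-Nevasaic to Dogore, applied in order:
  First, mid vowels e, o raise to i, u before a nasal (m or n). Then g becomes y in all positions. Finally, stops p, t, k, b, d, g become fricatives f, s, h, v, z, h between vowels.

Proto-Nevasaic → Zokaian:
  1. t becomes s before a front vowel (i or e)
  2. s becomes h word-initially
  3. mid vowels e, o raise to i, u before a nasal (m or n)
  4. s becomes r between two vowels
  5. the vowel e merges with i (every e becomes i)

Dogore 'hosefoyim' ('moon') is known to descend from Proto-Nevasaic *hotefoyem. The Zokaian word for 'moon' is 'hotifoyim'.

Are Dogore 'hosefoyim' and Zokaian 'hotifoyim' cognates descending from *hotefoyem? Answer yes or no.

no

Derive the expected Zokaian reflex of *hotefoyem:
Zokaian: *hotefoyem
  hotefoyem → hosefoyem   [palatalisation]
  hosefoyem (rule 2 does not apply)
  hosefoyem → hosefoyim   [pre-nasal raising]
  hosefoyim → horefoyim   [rhotacism]
  horefoyim → horifoyim   [vowel merger]
  giving Zokaian horifoyim.
The regular Zokaian reflex would be 'horifoyim', but the attested form is 'hotifoyim'. The correspondence is irregular, so they are not cognates (the Zokaian form has a different source).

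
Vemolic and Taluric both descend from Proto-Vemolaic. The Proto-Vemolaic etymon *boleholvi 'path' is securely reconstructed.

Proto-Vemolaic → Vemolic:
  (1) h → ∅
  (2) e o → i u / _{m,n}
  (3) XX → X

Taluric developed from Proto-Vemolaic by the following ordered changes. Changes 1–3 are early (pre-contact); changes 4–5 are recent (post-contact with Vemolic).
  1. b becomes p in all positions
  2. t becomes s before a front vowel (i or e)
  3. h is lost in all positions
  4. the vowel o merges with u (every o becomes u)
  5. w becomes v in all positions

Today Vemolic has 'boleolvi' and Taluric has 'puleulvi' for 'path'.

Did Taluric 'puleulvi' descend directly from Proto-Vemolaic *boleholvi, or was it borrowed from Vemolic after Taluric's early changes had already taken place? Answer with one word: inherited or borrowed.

If inherited, *boleholvi would pass through all of Taluric's changes:
Taluric: start from *boleholvi.
  rule 1 (unconditioned shift): boleholvi → poleholvi
  rule 2: no change — poleholvi
  rule 3 (h-loss): poleholvi → poleolvi
  rule 4 (vowel merger): poleolvi → puleulvi
  rule 5: no change — puleulvi
  ⇒ Taluric puleulvi
If borrowed from Vemolic 'boleolvi' after the early changes, it would undergo only the recent ones:
  rule 4 (vowel merger): boleolvi → buleulvi
  rule 5 (unconditioned shift): no change (buleulvi)
  ⇒ as a loan: buleulvi
Taluric 'puleulvi' matches the inherited outcome exactly, so it is an inherited cognate, not a loan.

inherited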